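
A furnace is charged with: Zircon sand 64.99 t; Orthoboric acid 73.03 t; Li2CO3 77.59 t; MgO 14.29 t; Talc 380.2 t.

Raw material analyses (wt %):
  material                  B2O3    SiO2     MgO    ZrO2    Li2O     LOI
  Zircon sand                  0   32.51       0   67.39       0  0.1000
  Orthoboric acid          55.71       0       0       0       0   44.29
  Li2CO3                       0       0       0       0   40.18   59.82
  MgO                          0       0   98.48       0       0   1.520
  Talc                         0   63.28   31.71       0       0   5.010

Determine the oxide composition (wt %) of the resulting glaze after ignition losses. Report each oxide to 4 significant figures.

Intermediates are displayed (rounded to four significant figures) as written. Every computation keeps full float precision at each step. Every reported value is rounded just once — derived quantities are re-derived from the weighed amounts at 512.0 t of glass at full precision (net glass mass, totals, yield, LOI, the five compositions), exactly as printed in the question or the answer.
Mass of each oxide from the mix:
  B2O3: 73.03·0.5571 = 40.69 t
  SiO2: 64.99·0.3251 + 380.2·0.6328 = 261.7 t
  MgO: 14.29·0.9848 + 380.2·0.3171 = 134.6 t
  ZrO2: 64.99·0.6739 = 43.80 t
  Li2O: 77.59·0.4018 = 31.18 t
LOI: 64.99·0.001000 + 73.03·0.4429 + 77.59·0.5982 + 14.29·0.01520 + 380.2·0.05010 = 98.09 t
Resulting glass, batch − LOI: 610.1 − 98.09 = 512.0 t (matching Σ of the oxides)
each oxide over glass, ×100, is wt %

Glass mass = 512.0 t (batch 610.1 − LOI 98.09).
Composition: B2O3 7.946%, SiO2 51.12%, MgO 26.30%, ZrO2 8.554%, Li2O 6.089%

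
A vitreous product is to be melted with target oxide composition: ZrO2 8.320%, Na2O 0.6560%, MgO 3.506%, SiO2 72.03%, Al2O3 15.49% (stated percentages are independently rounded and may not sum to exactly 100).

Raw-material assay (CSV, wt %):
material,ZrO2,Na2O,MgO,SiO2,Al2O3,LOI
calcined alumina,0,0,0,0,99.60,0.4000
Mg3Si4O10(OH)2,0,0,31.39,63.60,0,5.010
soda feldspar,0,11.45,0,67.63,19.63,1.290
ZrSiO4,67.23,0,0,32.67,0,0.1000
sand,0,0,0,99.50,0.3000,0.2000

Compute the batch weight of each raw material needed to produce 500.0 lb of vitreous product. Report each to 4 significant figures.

Batch per 500.0 lb vitreous product:
  calcined alumina: 71.25 lb
  Mg3Si4O10(OH)2: 55.85 lb
  soda feldspar: 28.65 lb
  ZrSiO4: 61.88 lb
  sand: 286.5 lb
Total batch = 504.1 lb; LOI loss = 4.088 lb; yield = 99.19%

Rounding to four significant digits extends to each in-between result as displayed. Every computation carries full float precision in every operation; a single rounding finalizes each reported value. Derived quantities are carried starting from the weights per 500.0 lb of glass in full precision (LOI, the five compositions, totals, glass mass, the yield) as given in the problem or answer text.
Per-oxide target masses for 500.0 lb vitreous product:
  ZrO2: 8.320% × 500.0 = 41.60 lb
  Na2O: 0.6560% × 500.0 = 3.280 lb
  MgO: 3.506% × 500.0 = 17.53 lb
  SiO2: 72.03% × 500.0 = 360.2 lb
  Al2O3: 15.49% × 500.0 = 77.45 lb
A balance pass over the oxides, applying the batch weights above, versus the basis set out (target by target, the sums agree once rounding is allowed for):
  ZrO2: 61.88·0.6723 = 41.60 lb (target 41.60 lb)
  Na2O: 28.65·0.1145 = 3.280 lb (target 3.280 lb)
  MgO: 55.85·0.3139 = 17.53 lb (target 17.53 lb)
  SiO2: 55.85·0.6360 + 28.65·0.6763 + 61.88·0.3267 + 286.5·0.9950 = 360.2 lb (target 360.2 lb)
  Al2O3: 71.25·0.9960 + 28.65·0.1963 + 286.5·0.003000 = 77.45 lb (target 77.45 lb)
Mass balance on the glass: batch total minus LOI = 500.0 lb (oxide target masses add up to 500.0 lb; against the stated basis, 500.0 lb — gaps are rounding artifacts).
Summing the batch: Σ batch = 504.1 lb; LOI removed, Σ of batch·LOI: 4.088 lb; yield = glass ÷ total batch = 99.19%.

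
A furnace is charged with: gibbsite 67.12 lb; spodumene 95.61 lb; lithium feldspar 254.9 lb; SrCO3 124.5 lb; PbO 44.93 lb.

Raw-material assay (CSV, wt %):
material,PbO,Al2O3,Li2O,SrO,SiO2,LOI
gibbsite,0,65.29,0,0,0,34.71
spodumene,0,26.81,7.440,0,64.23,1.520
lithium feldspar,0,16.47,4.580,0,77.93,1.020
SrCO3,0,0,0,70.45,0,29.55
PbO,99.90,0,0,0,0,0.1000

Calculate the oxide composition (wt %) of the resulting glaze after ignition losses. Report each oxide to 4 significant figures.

Glass mass = 522.9 lb (batch 587.1 − LOI 64.19).
Composition: PbO 8.584%, Al2O3 21.31%, Li2O 3.593%, SrO 16.77%, SiO2 49.74%

Each numeric step holds exact precision end to end. Values along the way are printed, rounded to 4 significant digits, at each printed step — exactly one rounding is applied to each reported result — all derived quantities are re-derived using the weight values for 522.9 lb of glass in full float precision (yield, glass mass, the five compositions, the totals, LOI) as quoted within the problem or answer text.
Oxide-by-oxide delivered mass:
  PbO: 44.93·0.9990 = 44.89 lb
  Al2O3: 67.12·0.6529 + 95.61·0.2681 + 254.9·0.1647 = 111.4 lb
  Li2O: 95.61·0.07440 + 254.9·0.04580 = 18.79 lb
  SrO: 124.5·0.7045 = 87.71 lb
  SiO2: 95.61·0.6423 + 254.9·0.7793 = 260.1 lb
LOI: 67.12·0.3471 + 95.61·0.01520 + 254.9·0.01020 + 124.5·0.2955 + 44.93·0.001000 = 64.19 lb
Glass mass = batch − LOI = 587.1 − 64.19 = 522.9 lb (= Σ oxide masses)
oxide / glass × 100 gives the wt %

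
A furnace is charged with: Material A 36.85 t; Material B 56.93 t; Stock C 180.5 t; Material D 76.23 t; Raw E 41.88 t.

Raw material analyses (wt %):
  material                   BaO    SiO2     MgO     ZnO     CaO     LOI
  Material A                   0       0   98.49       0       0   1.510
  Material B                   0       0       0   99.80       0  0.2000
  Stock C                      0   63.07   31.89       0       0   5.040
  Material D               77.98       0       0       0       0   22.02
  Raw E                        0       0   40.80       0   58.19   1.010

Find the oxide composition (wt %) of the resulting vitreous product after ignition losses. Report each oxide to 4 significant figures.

Glass mass = 365.4 t (batch 392.4 − LOI 26.98).
Composition: BaO 16.27%, SiO2 31.15%, MgO 30.36%, ZnO 15.55%, CaO 6.669%

Mid-chain values are displayed, with 4-significant-figure rounding, when written out — the whole derivation keeps exact precision in every operation; every reported result undergoes a single rounding; derived quantities (net glass mass, ignition loss, yield, the five compositions, the totals) are re-derived starting from the weights for 365.4 t of glass in full float precision, as they appear in the problem or the answer.
Delivered oxide masses:
  BaO: 76.23·0.7798 = 59.44 t
  SiO2: 180.5·0.6307 = 113.8 t
  MgO: 36.85·0.9849 + 180.5·0.3189 + 41.88·0.4080 = 110.9 t
  ZnO: 56.93·0.9980 = 56.82 t
  CaO: 41.88·0.5819 = 24.37 t
LOI: 36.85·0.01510 + 56.93·0.002000 + 180.5·0.05040 + 76.23·0.2202 + 41.88·0.01010 = 26.98 t
Resulting glass, batch − LOI: 392.4 − 26.98 = 365.4 t (the oxide masses sum to this)
wt % = 100 × oxide mass / glass mass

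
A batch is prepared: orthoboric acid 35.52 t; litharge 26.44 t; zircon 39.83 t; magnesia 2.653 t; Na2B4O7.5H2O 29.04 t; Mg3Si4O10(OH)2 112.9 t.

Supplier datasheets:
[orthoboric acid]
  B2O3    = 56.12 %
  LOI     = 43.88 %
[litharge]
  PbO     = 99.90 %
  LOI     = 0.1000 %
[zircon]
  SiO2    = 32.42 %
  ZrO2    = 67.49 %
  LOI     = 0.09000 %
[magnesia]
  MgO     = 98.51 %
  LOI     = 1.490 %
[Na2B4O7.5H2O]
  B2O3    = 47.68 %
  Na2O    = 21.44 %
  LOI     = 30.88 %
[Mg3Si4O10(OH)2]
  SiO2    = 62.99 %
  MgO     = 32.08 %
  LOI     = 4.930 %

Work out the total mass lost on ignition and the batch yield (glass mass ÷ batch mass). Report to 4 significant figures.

LOI loss = 30.22 t; glass = 216.2 t; yield = 87.73%

Intermediates appear with 4-significant-digit rounding when written out; all internal work holds exact precision in all steps — each reported value takes just one rounding — derived quantities are computed in full precision (the totals, six oxide percentages, net glass mass, the yield, LOI) starting from the weights at 216.2 t of glass, exactly as shown in the problem or the answer.
Each material's LOI contribution:
  orthoboric acid: 35.52 × 0.4388 = 15.59 t
  litharge: 26.44 × 0.001000 = 0.02644 t
  zircon: 39.83 × 9.000e-04 = 0.03585 t
  magnesia: 2.653 × 0.01490 = 0.03953 t
  Na2B4O7.5H2O: 29.04 × 0.3088 = 8.968 t
  Mg3Si4O10(OH)2: 112.9 × 0.04930 = 5.566 t
Total LOI = 30.22 t
Glass = batch − LOI = 246.4 − 30.22 = 216.2 t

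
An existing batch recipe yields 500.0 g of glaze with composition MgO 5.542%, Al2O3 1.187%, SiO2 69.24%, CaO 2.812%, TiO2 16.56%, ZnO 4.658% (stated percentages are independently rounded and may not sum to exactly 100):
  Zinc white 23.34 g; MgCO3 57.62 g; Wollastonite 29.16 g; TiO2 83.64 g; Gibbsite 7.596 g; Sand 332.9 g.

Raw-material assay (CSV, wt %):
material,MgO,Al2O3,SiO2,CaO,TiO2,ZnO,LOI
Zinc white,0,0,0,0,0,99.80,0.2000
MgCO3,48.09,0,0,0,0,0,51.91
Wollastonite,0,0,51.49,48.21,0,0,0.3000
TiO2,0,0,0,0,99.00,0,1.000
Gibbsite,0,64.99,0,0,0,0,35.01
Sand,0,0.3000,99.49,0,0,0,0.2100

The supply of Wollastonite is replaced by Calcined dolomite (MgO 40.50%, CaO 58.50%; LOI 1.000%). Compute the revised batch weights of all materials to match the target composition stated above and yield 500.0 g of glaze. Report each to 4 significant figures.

Full float precision is kept in every operation; values along the way are printed, rounded to four significant figures, on the page — each reported figure carries a single rounding — derived quantities are rebuilt at full float precision (net glass mass, the yield, LOI, six oxide percentages, the totals) from the weighed amounts on 500.0 g of glass, exactly as shown in the question or the answer.
Oxide-by-oxide targets in 500.0 g glaze:
  MgO: 5.542% × 500.0 = 27.71 g
  Al2O3: 1.187% × 500.0 = 5.935 g
  SiO2: 69.24% × 500.0 = 346.2 g
  CaO: 2.812% × 500.0 = 14.06 g
  TiO2: 16.56% × 500.0 = 82.80 g
  ZnO: 4.658% × 500.0 = 23.29 g
Checking each oxide sum with the batch weights as given, relative to the basis at hand (summed amounts equal target values once rounding is allowed for):
  MgO: 37.38·0.4809 + 24.03·0.4050 = 27.71 g (target 27.71 g)
  Al2O3: 7.526·0.6499 + 348.0·0.003000 = 5.935 g (target 5.935 g)
  SiO2: 348.0·0.9949 = 346.2 g (target 346.2 g)
  CaO: 24.03·0.5850 = 14.06 g (target 14.06 g)
  TiO2: 83.64·0.9900 = 82.80 g (target 82.80 g)
  ZnO: 23.34·0.9980 = 23.29 g (target 23.29 g)
Auditing the glass mass value: total charge less LOI = 500.0 g (the targets, summed, come to 500.0 g; against the stated basis, 500.0 g — deltas are rounding alone).
Adding the batch up: Σ batch = 523.9 g; ignition loss, Σ(batch × LOI) = 23.89 g; yield, glass over the total, = 95.44%.

Revised batch per 500.0 g glaze:
  Zinc white: 23.34 g
  MgCO3: 37.38 g
  Calcined dolomite: 24.03 g
  TiO2: 83.64 g
  Gibbsite: 7.526 g
  Sand: 348.0 g
Total batch = 523.9 g; LOI loss = 23.89 g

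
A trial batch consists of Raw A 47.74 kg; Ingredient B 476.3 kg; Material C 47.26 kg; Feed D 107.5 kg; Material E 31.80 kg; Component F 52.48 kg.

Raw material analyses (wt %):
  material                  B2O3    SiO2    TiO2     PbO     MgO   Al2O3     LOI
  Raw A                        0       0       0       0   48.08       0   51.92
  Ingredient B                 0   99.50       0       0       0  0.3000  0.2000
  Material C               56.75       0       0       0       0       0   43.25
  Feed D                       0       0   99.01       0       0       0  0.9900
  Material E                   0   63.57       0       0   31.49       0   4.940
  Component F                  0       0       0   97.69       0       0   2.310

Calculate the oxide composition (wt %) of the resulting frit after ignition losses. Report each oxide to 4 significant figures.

Exact precision is held from first step to last — intermediates are shown, with 4-significant-digit rounding, across the worked steps. Each reported figure carries a single rounding; the derived quantities, which include LOI, the yield, totals, net glass mass, the six compositions, are re-derived at exact precision, as written in the problem or answer text, from the weighed amounts at 713.1 kg of glass.
Delivered oxide masses:
  B2O3: 47.26·0.5675 = 26.82 kg
  SiO2: 476.3·0.9950 + 31.80·0.6357 = 494.1 kg
  TiO2: 107.5·0.9901 = 106.4 kg
  PbO: 52.48·0.9769 = 51.27 kg
  MgO: 47.74·0.4808 + 31.80·0.3149 = 32.97 kg
  Al2O3: 476.3·0.003000 = 1.429 kg
LOI: 47.74·0.5192 + 476.3·0.002000 + 47.26·0.4325 + 107.5·0.009900 + 31.80·0.04940 + 52.48·0.02310 = 50.03 kg
Net of LOI, the glass mass = 763.1 − 50.03 = 713.1 kg (the oxide masses sum to this)
percent by weight: oxide/glass ×100

Glass mass = 713.1 kg (batch 763.1 − LOI 50.03).
Composition: B2O3 3.761%, SiO2 69.30%, TiO2 14.93%, PbO 7.190%, MgO 4.623%, Al2O3 0.2004%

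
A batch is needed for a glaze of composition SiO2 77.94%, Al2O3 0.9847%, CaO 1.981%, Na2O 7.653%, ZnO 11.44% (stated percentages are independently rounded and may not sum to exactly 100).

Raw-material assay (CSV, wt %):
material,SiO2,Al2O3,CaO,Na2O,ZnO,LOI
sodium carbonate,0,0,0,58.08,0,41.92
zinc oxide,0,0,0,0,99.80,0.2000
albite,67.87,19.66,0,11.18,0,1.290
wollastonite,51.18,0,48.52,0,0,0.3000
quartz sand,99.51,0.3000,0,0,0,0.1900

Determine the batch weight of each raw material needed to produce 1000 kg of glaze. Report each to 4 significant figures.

The whole derivation keeps full float precision through every step; mid-chain values appear rounded to 4 significant digits on the page; every reported value includes exactly one rounding; derived quantities, which include five oxide percentages, totals, glass mass, yield, LOI, are carried at full float precision, as quoted within either problem or answer, from the weighed amounts at 1000 kg of glass.
Target masses of each oxide per 1000 kg glaze:
  SiO2: 77.94% × 1000 = 779.4 kg
  Al2O3: 0.9847% × 1000 = 9.847 kg
  CaO: 1.981% × 1000 = 19.81 kg
  Na2O: 7.653% × 1000 = 76.53 kg
  ZnO: 11.44% × 1000 = 114.4 kg
Verifying the oxide balance per the reported batch figures, on the stated basis (every target is met by its sum modulo rounding of the values):
  SiO2: 38.86·0.6787 + 40.83·0.5118 + 735.7·0.9951 = 779.4 kg (target 779.4 kg)
  Al2O3: 38.86·0.1966 + 735.7·0.003000 = 9.847 kg (target 9.847 kg)
  CaO: 40.83·0.4852 = 19.81 kg (target 19.81 kg)
  Na2O: 124.3·0.5808 + 38.86·0.1118 = 76.54 kg (target 76.53 kg)
  ZnO: 114.6·0.9980 = 114.4 kg (target 114.4 kg)
The glass-mass cross-check: total batch − LOI = 999.9 kg (the Σ of target masses is 1000 kg; with the basis standing at 1000 kg — rounding explains the deltas).
Whole-batch sum: Σ batch = 1054 kg; the LOI term Σ batch·LOI equals 54.36 kg; yield, glass over the total, = 94.84%.

Batch per 1000 kg glaze:
  sodium carbonate: 124.3 kg
  zinc oxide: 114.6 kg
  albite: 38.86 kg
  wollastonite: 40.83 kg
  quartz sand: 735.7 kg
Total batch = 1054 kg; LOI loss = 54.36 kg; yield = 94.84%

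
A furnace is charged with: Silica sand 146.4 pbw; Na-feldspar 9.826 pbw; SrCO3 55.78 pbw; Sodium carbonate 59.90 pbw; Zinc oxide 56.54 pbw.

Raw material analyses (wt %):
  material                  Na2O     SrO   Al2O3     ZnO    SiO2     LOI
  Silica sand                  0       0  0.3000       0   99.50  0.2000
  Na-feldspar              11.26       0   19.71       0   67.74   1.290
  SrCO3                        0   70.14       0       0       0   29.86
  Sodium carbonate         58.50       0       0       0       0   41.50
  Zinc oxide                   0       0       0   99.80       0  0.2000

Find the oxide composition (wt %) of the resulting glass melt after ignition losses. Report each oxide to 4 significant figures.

Glass mass = 286.4 pbw (batch 328.4 − LOI 42.05).
Composition: Na2O 12.62%, SrO 13.66%, Al2O3 0.8296%, ZnO 19.70%, SiO2 53.19%

Every computation maintains full float precision end to end; the intermediate values are shown with 4-significant-digit rounding on the page; exactly one rounding is applied to every reported number. All derived quantities are re-derived in full precision (the five compositions, net glass mass, yield, totals, LOI) from the batch weights for 286.4 pbw of glass, exactly as printed in the question or the answer.
What the batch supplies per oxide:
  Na2O: 9.826·0.1126 + 59.90·0.5850 = 36.15 pbw
  SrO: 55.78·0.7014 = 39.12 pbw
  Al2O3: 146.4·0.003000 + 9.826·0.1971 = 2.376 pbw
  ZnO: 56.54·0.9980 = 56.43 pbw
  SiO2: 146.4·0.9950 + 9.826·0.6774 = 152.3 pbw
LOI: 146.4·0.002000 + 9.826·0.01290 + 55.78·0.2986 + 59.90·0.4150 + 56.54·0.002000 = 42.05 pbw
Glass mass = batch − LOI = 328.4 − 42.05 = 286.4 pbw (equal to the oxide-mass sum)
each wt % is 100 × oxide ÷ glass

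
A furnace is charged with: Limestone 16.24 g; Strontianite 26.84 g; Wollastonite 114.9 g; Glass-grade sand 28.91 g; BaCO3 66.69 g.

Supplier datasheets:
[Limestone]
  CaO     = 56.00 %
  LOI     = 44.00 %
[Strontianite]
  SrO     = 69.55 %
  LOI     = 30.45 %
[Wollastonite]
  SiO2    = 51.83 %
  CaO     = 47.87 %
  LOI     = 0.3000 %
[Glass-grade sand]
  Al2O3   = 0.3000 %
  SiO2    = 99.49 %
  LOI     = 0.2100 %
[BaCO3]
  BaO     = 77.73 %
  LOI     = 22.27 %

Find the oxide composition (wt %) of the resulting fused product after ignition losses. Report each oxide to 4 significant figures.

Glass mass = 223.0 g (batch 253.6 − LOI 30.58).
Composition: Al2O3 0.03889%, SiO2 39.60%, SrO 8.371%, BaO 23.25%, CaO 28.74%

Intermediates appear rounded off to 4 significant digits between the steps; each numeric step holds exact precision in all steps — exactly one rounding goes into each reported number; the derived quantities are computed in full precision (glass mass, totals, the five compositions, yield, ignition loss) from the weighed amounts at 223.0 g of glass, exactly as printed in the problem or answer text.
Mass of each oxide from the mix:
  Al2O3: 28.91·0.003000 = 0.08673 g
  SiO2: 114.9·0.5183 + 28.91·0.9949 = 88.32 g
  SrO: 26.84·0.6955 = 18.67 g
  BaO: 66.69·0.7773 = 51.84 g
  CaO: 16.24·0.5600 + 114.9·0.4787 = 64.10 g
LOI: 16.24·0.4400 + 26.84·0.3045 + 114.9·0.003000 + 28.91·0.002100 + 66.69·0.2227 = 30.58 g
batch − LOI leaves glass = 253.6 − 30.58 = 223.0 g (the oxide masses sum to this)
oxide / glass × 100 gives the wt %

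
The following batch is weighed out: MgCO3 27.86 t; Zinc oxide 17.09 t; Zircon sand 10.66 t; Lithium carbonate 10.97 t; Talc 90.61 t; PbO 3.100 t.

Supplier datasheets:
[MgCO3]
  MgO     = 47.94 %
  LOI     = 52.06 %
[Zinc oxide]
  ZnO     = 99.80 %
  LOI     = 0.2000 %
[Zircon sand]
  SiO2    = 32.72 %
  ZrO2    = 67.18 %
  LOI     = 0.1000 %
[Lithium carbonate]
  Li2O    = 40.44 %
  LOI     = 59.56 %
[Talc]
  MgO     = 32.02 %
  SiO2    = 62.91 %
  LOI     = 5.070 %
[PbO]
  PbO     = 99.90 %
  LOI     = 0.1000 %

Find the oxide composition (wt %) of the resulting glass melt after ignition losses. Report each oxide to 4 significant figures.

All internal work carries full precision through the solve. Values along the way are printed rounded to four significant digits in the printout; a single rounding completes each reported value — all derived quantities (six oxide percentages, glass mass, totals, yield, LOI) are recomputed starting from the weights at 134.6 t of glass in full float precision as set out in the question or the answer.
Per-oxide mass from batch:
  MgO: 27.86·0.4794 + 90.61·0.3202 = 42.37 t
  ZnO: 17.09·0.9980 = 17.06 t
  PbO: 3.100·0.9990 = 3.097 t
  SiO2: 10.66·0.3272 + 90.61·0.6291 = 60.49 t
  Li2O: 10.97·0.4044 = 4.436 t
  ZrO2: 10.66·0.6718 = 7.161 t
LOI: 27.86·0.5206 + 17.09·0.002000 + 10.66·0.001000 + 10.97·0.5956 + 90.61·0.05070 + 3.100·0.001000 = 25.68 t
Net of LOI, the glass mass = 160.3 − 25.68 = 134.6 t (matching Σ of the oxides)
wt % = oxide mass / glass mass × 100

Glass mass = 134.6 t (batch 160.3 − LOI 25.68).
Composition: MgO 31.48%, ZnO 12.67%, PbO 2.301%, SiO2 44.94%, Li2O 3.296%, ZrO2 5.320%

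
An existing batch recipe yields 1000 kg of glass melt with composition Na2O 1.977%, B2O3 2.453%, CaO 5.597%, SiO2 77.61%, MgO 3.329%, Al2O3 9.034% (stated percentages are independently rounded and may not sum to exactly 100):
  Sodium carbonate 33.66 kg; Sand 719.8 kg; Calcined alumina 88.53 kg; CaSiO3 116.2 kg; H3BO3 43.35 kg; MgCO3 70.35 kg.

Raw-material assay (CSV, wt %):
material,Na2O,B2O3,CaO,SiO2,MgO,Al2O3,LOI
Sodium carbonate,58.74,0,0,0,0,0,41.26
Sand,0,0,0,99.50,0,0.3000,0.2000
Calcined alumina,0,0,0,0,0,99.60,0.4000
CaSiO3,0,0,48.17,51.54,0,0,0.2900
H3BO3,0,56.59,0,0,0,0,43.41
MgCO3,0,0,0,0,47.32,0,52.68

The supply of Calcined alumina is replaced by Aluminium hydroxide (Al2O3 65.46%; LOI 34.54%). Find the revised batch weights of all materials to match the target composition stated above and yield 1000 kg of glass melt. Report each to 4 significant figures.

Revised batch per 1000 kg glass melt:
  Sodium carbonate: 33.66 kg
  Sand: 719.8 kg
  Aluminium hydroxide: 134.7 kg
  CaSiO3: 116.2 kg
  H3BO3: 43.35 kg
  MgCO3: 70.35 kg
Total batch = 1118 kg; LOI loss = 118.1 kg

The intermediate values are displayed, rounded to 4 significant figures, between the steps — every computation maintains exact precision throughout; each reported value takes just one rounding — derived quantities are re-derived from the batch weights for 1000 kg of glass at exact precision (six oxide percentages, the totals, the yield, ignition loss, glass mass), as given in problem or answer.
Target masses of each oxide per 1000 kg glass melt:
  Na2O: 1.977% × 1000 = 19.77 kg
  B2O3: 2.453% × 1000 = 24.53 kg
  CaO: 5.597% × 1000 = 55.97 kg
  SiO2: 77.61% × 1000 = 776.1 kg
  MgO: 3.329% × 1000 = 33.29 kg
  Al2O3: 9.034% × 1000 = 90.34 kg
Verifying the oxide balance given the weights on record, under the basis named above (each sum matches its target mass once rounding is allowed for):
  Na2O: 33.66·0.5874 = 19.77 kg (target 19.77 kg)
  B2O3: 43.35·0.5659 = 24.53 kg (target 24.53 kg)
  CaO: 116.2·0.4817 = 55.97 kg (target 55.97 kg)
  SiO2: 719.8·0.9950 + 116.2·0.5154 = 776.1 kg (target 776.1 kg)
  MgO: 70.35·0.4732 = 33.29 kg (target 33.29 kg)
  Al2O3: 719.8·0.003000 + 134.7·0.6546 = 90.33 kg (target 90.34 kg)
Mass balance on the glass: total charge less LOI = 1000 kg (oxide target masses add up to 1000 kg; versus the stated basis of 1000 kg — a pure rounding effect).
Summing the batch: Σ batch = 1118 kg; ignition loss, Σ(batch × LOI) = 118.1 kg; as yield: glass ÷ batch → 89.44%.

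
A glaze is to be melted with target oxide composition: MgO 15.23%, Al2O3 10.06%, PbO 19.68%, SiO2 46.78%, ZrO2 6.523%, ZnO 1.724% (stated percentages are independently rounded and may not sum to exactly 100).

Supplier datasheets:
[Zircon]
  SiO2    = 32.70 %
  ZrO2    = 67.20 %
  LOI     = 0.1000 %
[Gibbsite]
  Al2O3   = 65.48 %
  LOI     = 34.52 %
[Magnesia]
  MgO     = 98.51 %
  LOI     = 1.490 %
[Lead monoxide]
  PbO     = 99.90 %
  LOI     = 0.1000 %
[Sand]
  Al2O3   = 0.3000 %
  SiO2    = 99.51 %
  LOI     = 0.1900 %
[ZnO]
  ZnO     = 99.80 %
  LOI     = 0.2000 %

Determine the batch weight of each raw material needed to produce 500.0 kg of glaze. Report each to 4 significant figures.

The intermediate values are printed rounded to 4 significant figures at each printed step. All internal work holds full precision at every stage — each reported number is rounded only once. Derived quantities, including LOI, totals, glass mass, six oxide percentages, the yield, are carried from the batch weights for 500.0 kg of glass at full precision, as they appear in either problem or answer.
Target masses of each oxide per 500.0 kg glaze:
  MgO: 15.23% × 500.0 = 76.15 kg
  Al2O3: 10.06% × 500.0 = 50.30 kg
  PbO: 19.68% × 500.0 = 98.40 kg
  SiO2: 46.78% × 500.0 = 233.9 kg
  ZrO2: 6.523% × 500.0 = 32.62 kg
  ZnO: 1.724% × 500.0 = 8.620 kg
Verifying the oxide balance per the reported batch figures, for the quoted basis mass (every target is met by its sum exact up to rounding of places):
  MgO: 77.30·0.9851 = 76.15 kg (target 76.15 kg)
  Al2O3: 75.81·0.6548 + 219.1·0.003000 = 50.30 kg (target 50.30 kg)
  PbO: 98.50·0.9990 = 98.40 kg (target 98.40 kg)
  SiO2: 48.53·0.3270 + 219.1·0.9951 = 233.9 kg (target 233.9 kg)
  ZrO2: 48.53·0.6720 = 32.61 kg (target 32.62 kg)
  ZnO: 8.637·0.9980 = 8.620 kg (target 8.620 kg)
Glass-mass sanity pass: batch total minus LOI = 500.0 kg (the targets, summed, come to 500.0 kg; basis as stated: 500.0 kg — differing by rounding only).
Whole-batch sum: Σ batch = 527.9 kg; loss to ignition Σ batch·LOI = 27.90 kg; yield, glass over the total, = 94.71%.

Batch per 500.0 kg glaze:
  Zircon: 48.53 kg
  Gibbsite: 75.81 kg
  Magnesia: 77.30 kg
  Lead monoxide: 98.50 kg
  Sand: 219.1 kg
  ZnO: 8.637 kg
Total batch = 527.9 kg; LOI loss = 27.90 kg; yield = 94.71%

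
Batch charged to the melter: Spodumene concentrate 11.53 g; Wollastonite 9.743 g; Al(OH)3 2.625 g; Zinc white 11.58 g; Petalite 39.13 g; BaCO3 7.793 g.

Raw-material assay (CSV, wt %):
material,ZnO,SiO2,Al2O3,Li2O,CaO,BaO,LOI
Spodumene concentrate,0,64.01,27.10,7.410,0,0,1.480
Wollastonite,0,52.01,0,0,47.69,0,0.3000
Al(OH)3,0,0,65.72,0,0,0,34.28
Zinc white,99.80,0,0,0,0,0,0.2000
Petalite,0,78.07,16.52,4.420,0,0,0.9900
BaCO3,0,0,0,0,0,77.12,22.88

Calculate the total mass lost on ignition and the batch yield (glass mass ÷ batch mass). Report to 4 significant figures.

Every computation keeps exact precision at all times. The intermediate values appear (rounded to 4 significant figures) on the page — a single rounding produces every reported value — all derived quantities (the six compositions, the totals, net glass mass, LOI, the yield) are carried starting from the weights on 79.11 g of glass in full precision, precisely as stated by the question or the answer.
Each material's LOI contribution:
  Spodumene concentrate: 11.53 × 0.01480 = 0.1706 g
  Wollastonite: 9.743 × 0.003000 = 0.02923 g
  Al(OH)3: 2.625 × 0.3428 = 0.8999 g
  Zinc white: 11.58 × 0.002000 = 0.02316 g
  Petalite: 39.13 × 0.009900 = 0.3874 g
  BaCO3: 7.793 × 0.2288 = 1.783 g
Total LOI = 3.293 g
Glass = batch − LOI = 82.40 − 3.293 = 79.11 g

LOI loss = 3.293 g; glass = 79.11 g; yield = 96.00%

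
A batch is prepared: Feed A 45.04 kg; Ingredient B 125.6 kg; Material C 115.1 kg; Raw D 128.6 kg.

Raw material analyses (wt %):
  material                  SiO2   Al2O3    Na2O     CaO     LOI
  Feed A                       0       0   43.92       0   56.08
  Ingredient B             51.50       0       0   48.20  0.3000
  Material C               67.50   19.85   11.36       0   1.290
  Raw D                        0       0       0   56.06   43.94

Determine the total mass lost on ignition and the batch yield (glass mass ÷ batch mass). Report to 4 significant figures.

LOI loss = 83.63 kg; glass = 330.7 kg; yield = 79.82%

Every computation runs at exact precision from start to finish; intermediates are displayed, rounded to 4 significant digits, alongside each step — a single rounding yields each reported result — all derived quantities are re-derived starting from the weights for 330.7 kg of glass at full float precision (the four compositions, LOI, glass mass, the yield, totals), precisely as stated by either problem or answer.
Material-by-material LOI:
  Feed A: 45.04 × 0.5608 = 25.26 kg
  Ingredient B: 125.6 × 0.003000 = 0.3768 kg
  Material C: 115.1 × 0.01290 = 1.485 kg
  Raw D: 128.6 × 0.4394 = 56.51 kg
Total LOI = 83.63 kg
Glass = batch − LOI = 414.3 − 83.63 = 330.7 kg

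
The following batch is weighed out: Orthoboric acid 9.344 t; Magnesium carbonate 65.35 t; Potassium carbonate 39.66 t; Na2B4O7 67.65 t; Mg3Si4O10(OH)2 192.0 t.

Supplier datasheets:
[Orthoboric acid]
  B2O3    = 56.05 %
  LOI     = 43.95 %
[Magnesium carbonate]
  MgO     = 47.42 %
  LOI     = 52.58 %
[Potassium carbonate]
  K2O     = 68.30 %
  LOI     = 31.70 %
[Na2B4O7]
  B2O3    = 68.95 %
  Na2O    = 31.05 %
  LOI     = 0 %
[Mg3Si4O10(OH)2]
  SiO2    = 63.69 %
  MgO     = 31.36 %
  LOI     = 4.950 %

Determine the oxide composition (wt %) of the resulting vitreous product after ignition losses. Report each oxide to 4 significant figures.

Each numeric step maintains full precision throughout — values along the way are displayed, rounded to four significant figures, across the worked steps — each reported number is rounded once only; the derived quantities are carried from the batch weights for 313.5 t of glass at exact precision (ignition loss, net glass mass, the totals, the five compositions, the yield), exactly as printed in the problem or answer text.
Delivered oxide masses:
  K2O: 39.66·0.6830 = 27.09 t
  SiO2: 192.0·0.6369 = 122.3 t
  MgO: 65.35·0.4742 + 192.0·0.3136 = 91.20 t
  B2O3: 9.344·0.5605 + 67.65·0.6895 = 51.88 t
  Na2O: 67.65·0.3105 = 21.01 t
LOI: 9.344·0.4395 + 65.35·0.5258 + 39.66·0.3170 + 192.0·0.04950 = 60.54 t
Glass mass = batch − LOI = 374.0 − 60.54 = 313.5 t (matching Σ of the oxides)
wt % = oxide mass / glass mass × 100

Glass mass = 313.5 t (batch 374.0 − LOI 60.54).
Composition: K2O 8.642%, SiO2 39.01%, MgO 29.09%, B2O3 16.55%, Na2O 6.701%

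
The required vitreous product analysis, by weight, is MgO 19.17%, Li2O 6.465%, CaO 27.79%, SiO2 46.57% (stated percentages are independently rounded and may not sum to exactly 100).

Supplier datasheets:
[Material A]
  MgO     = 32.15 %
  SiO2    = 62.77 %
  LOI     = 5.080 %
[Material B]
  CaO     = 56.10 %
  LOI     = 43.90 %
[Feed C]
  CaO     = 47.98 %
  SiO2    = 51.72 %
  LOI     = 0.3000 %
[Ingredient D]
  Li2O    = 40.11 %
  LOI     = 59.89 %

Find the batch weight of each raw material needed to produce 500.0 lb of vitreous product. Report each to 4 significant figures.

Full precision is carried at each step; the intermediate values are displayed rounded to four significant figures alongside each step — a single rounding produces each reported number — all derived quantities are computed using the weight values on 500.0 lb of glass in full precision (totals, net glass mass, LOI, the four compositions, the yield) as they appear in the problem or answer text.
Oxide-by-oxide targets in 500.0 lb vitreous product:
  MgO: 19.17% × 500.0 = 95.85 lb
  Li2O: 6.465% × 500.0 = 32.33 lb
  CaO: 27.79% × 500.0 = 139.0 lb
  SiO2: 46.57% × 500.0 = 232.8 lb
Oxide-by-oxide audit applying the batch weights above, for the quoted basis mass (sum by sum, the targets are met modulo rounding of the values):
  MgO: 298.1·0.3215 = 95.84 lb (target 95.85 lb)
  Li2O: 80.59·0.4011 = 32.32 lb (target 32.33 lb)
  CaO: 172.1·0.5610 + 88.38·0.4798 = 139.0 lb (target 139.0 lb)
  SiO2: 298.1·0.6277 + 88.38·0.5172 = 232.8 lb (target 232.8 lb)
Glass-mass closure: the batch minus its LOI: 499.9 lb (per-oxide target masses sum to 500.0 lb; stated basis 500.0 lb — gaps are rounding artifacts).
Total batch = Σ batch = 639.2 lb; ignition loss, Σ(batch × LOI) = 139.2 lb; as yield: glass ÷ batch → 78.22%.

Batch per 500.0 lb vitreous product:
  Material A: 298.1 lb
  Material B: 172.1 lb
  Feed C: 88.38 lb
  Ingredient D: 80.59 lb
Total batch = 639.2 lb; LOI loss = 139.2 lb; yield = 78.22%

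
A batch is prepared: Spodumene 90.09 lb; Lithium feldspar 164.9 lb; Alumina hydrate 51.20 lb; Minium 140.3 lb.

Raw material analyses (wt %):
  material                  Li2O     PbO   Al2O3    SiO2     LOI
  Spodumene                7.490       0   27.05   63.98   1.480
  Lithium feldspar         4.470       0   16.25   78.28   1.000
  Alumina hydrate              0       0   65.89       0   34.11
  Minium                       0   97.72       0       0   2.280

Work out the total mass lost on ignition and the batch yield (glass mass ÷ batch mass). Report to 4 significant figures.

All arithmetic keeps full precision through the solve. Intermediates are displayed, with 4-significant-figure rounding, within the worked lines; exactly one rounding is applied to each reported result; derived quantities are carried using the weight values on 422.8 lb of glass at exact precision (the totals, the yield, the four compositions, LOI, net glass mass) as they appear in question or answer.
Each material's LOI contribution:
  Spodumene: 90.09 × 0.01480 = 1.333 lb
  Lithium feldspar: 164.9 × 0.01000 = 1.649 lb
  Alumina hydrate: 51.20 × 0.3411 = 17.46 lb
  Minium: 140.3 × 0.02280 = 3.199 lb
Total LOI = 23.65 lb
Glass = batch − LOI = 446.5 − 23.65 = 422.8 lb

LOI loss = 23.65 lb; glass = 422.8 lb; yield = 94.70%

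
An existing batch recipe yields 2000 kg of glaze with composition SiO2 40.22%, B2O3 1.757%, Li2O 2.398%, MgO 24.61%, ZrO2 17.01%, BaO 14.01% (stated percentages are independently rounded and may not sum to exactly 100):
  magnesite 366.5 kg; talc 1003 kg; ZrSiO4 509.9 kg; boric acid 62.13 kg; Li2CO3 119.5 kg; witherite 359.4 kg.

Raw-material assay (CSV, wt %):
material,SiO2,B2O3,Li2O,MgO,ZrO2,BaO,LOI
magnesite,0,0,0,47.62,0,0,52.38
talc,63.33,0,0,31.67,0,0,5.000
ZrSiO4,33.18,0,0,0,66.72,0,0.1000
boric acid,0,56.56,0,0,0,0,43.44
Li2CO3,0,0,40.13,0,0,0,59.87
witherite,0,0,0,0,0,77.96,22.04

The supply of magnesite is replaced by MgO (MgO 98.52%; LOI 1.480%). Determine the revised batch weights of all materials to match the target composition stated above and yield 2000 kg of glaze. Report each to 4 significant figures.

The working math carries exact precision from first step to last — intermediates are displayed (rounded to 4 significant figures) as written. Each reported value takes a single rounding; all derived quantities, including net glass mass, totals, yield, ignition loss, six oxide percentages, are recomputed starting from the weights per 2000 kg of glass in full float precision as written in either problem or answer.
Per-oxide target masses for 2000 kg glaze:
  SiO2: 40.22% × 2000 = 804.4 kg
  B2O3: 1.757% × 2000 = 35.14 kg
  Li2O: 2.398% × 2000 = 47.96 kg
  MgO: 24.61% × 2000 = 492.2 kg
  ZrO2: 17.01% × 2000 = 340.2 kg
  BaO: 14.01% × 2000 = 280.2 kg
Sums-versus-targets review applying the batch weights above, per the basis as stated (every target is met by its sum net of answer rounding effects):
  SiO2: 1003·0.6333 + 509.9·0.3318 = 804.4 kg (target 804.4 kg)
  B2O3: 62.13·0.5656 = 35.14 kg (target 35.14 kg)
  Li2O: 119.5·0.4013 = 47.96 kg (target 47.96 kg)
  MgO: 177.2·0.9852 + 1003·0.3167 = 492.2 kg (target 492.2 kg)
  ZrO2: 509.9·0.6672 = 340.2 kg (target 340.2 kg)
  BaO: 359.4·0.7796 = 280.2 kg (target 280.2 kg)
Glass-mass sanity pass: the batch minus its LOI: 2000 kg (the targets, summed, come to 2000 kg; the stated basis being 2000 kg — deltas are rounding alone).
Whole-batch sum: Σ batch = 2231 kg; the LOI term Σ batch·LOI equals 231.0 kg; yield, glass over the total, = 89.65%.

Revised batch per 2000 kg glaze:
  MgO: 177.2 kg
  talc: 1003 kg
  ZrSiO4: 509.9 kg
  boric acid: 62.13 kg
  Li2CO3: 119.5 kg
  witherite: 359.4 kg
Total batch = 2231 kg; LOI loss = 231.0 kg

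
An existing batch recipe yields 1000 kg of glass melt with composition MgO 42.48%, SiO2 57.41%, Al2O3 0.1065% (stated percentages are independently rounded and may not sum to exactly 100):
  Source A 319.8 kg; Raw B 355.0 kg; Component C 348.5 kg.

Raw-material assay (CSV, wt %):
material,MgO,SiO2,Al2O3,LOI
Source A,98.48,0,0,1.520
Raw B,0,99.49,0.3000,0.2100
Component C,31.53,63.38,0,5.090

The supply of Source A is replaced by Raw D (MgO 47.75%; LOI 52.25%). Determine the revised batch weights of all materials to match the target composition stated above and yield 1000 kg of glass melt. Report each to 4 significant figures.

Intermediates are printed (rounded to four significant digits) on the page. Every computation keeps exact precision through the solve. Each reported number includes exactly one rounding; the derived quantities are carried at exact precision (the totals, ignition loss, the yield, glass mass, three oxide percentages) using the weight values on 1000 kg of glass as they appear in the problem or answer text.
Oxide mass targets, per 1000 kg glass melt:
  MgO: 42.48% × 1000 = 424.8 kg
  SiO2: 57.41% × 1000 = 574.1 kg
  Al2O3: 0.1065% × 1000 = 1.065 kg
Balance tally, oxide-wise, from the weights as reported, against the basis in use (each sum matches its target mass within answer rounding):
  MgO: 659.5·0.4775 + 348.5·0.3153 = 424.8 kg (target 424.8 kg)
  SiO2: 355.0·0.9949 + 348.5·0.6338 = 574.1 kg (target 574.1 kg)
  Al2O3: 355.0·0.003000 = 1.065 kg (target 1.065 kg)
The glass-mass cross-check: batch Σ − ignition loss = 999.9 kg (targets for the oxides total 1000 kg; against the stated basis, 1000 kg — gaps are rounding artifacts).
Total batch = Σ batch = 1363 kg; loss to ignition Σ batch·LOI = 363.1 kg; the yield ratio, glass ÷ batch: 73.36%.

Revised batch per 1000 kg glass melt:
  Raw D: 659.5 kg
  Raw B: 355.0 kg
  Component C: 348.5 kg
Total batch = 1363 kg; LOI loss = 363.1 kg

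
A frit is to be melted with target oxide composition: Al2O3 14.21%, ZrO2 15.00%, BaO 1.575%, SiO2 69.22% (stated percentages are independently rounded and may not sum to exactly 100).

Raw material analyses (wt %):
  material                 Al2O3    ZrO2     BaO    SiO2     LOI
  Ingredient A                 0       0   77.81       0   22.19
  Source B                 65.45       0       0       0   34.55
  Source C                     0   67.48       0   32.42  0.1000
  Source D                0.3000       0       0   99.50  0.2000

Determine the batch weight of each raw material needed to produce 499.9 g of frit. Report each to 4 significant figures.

Batch per 499.9 g frit:
  Ingredient A: 10.12 g
  Source B: 107.1 g
  Source C: 111.1 g
  Source D: 311.6 g
Total batch = 539.9 g; LOI loss = 39.98 g; yield = 92.59%

Every computation keeps full precision from first step to last. In-progress results are displayed, rounded to 4 significant figures, when written out. Each reported number undergoes a single rounding — derived quantities are computed using the weight values at 499.9 g of glass in full precision (the yield, LOI, four oxide percentages, net glass mass, totals), exactly as shown in the problem or answer text.
Per-oxide target masses for 499.9 g frit:
  Al2O3: 14.21% × 499.9 = 71.04 g
  ZrO2: 15.00% × 499.9 = 74.98 g
  BaO: 1.575% × 499.9 = 7.873 g
  SiO2: 69.22% × 499.9 = 346.0 g
Balance tally, oxide-wise, using the reported weights, per the basis as stated (target by target, the sums agree once rounding is allowed for):
  Al2O3: 107.1·0.6545 + 311.6·0.003000 = 71.03 g (target 71.04 g)
  ZrO2: 111.1·0.6748 = 74.97 g (target 74.98 g)
  BaO: 10.12·0.7781 = 7.874 g (target 7.873 g)
  SiO2: 111.1·0.3242 + 311.6·0.9950 = 346.1 g (target 346.0 g)
Mass balance on the glass: whole batch net of LOI = 499.9 g (oxide target masses add up to 499.9 g; with the basis standing at 499.9 g — a pure rounding effect).
Total batch = Σ batch = 539.9 g; LOI removed, Σ of batch·LOI: 39.98 g; the yield ratio, glass ÷ batch: 92.59%.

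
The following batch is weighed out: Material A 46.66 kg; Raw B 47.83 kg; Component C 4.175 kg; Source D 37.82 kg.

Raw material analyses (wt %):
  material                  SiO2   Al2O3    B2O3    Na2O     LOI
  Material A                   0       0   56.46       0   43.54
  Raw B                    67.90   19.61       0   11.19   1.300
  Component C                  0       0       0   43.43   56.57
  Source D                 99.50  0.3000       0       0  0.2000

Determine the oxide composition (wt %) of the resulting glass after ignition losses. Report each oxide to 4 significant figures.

Glass mass = 113.1 kg (batch 136.5 − LOI 23.37).
Composition: SiO2 61.98%, Al2O3 8.393%, B2O3 23.29%, Na2O 6.335%

All internal work runs at full precision at each step; working values appear (rounded to four significant figures) alongside each step. Each reported result sees exactly one rounding; all derived quantities, including the totals, glass mass, yield, the four compositions, LOI, are recomputed from the weighed amounts at 113.1 kg of glass in full float precision as they appear in question or answer.
Mass of each oxide from the mix:
  SiO2: 47.83·0.6790 + 37.82·0.9950 = 70.11 kg
  Al2O3: 47.83·0.1961 + 37.82·0.003000 = 9.493 kg
  B2O3: 46.66·0.5646 = 26.34 kg
  Na2O: 47.83·0.1119 + 4.175·0.4343 = 7.165 kg
LOI: 46.66·0.4354 + 47.83·0.01300 + 4.175·0.5657 + 37.82·0.002000 = 23.37 kg
Net of LOI, the glass mass = 136.5 − 23.37 = 113.1 kg (= Σ oxide masses)
each oxide over glass, ×100, is wt %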